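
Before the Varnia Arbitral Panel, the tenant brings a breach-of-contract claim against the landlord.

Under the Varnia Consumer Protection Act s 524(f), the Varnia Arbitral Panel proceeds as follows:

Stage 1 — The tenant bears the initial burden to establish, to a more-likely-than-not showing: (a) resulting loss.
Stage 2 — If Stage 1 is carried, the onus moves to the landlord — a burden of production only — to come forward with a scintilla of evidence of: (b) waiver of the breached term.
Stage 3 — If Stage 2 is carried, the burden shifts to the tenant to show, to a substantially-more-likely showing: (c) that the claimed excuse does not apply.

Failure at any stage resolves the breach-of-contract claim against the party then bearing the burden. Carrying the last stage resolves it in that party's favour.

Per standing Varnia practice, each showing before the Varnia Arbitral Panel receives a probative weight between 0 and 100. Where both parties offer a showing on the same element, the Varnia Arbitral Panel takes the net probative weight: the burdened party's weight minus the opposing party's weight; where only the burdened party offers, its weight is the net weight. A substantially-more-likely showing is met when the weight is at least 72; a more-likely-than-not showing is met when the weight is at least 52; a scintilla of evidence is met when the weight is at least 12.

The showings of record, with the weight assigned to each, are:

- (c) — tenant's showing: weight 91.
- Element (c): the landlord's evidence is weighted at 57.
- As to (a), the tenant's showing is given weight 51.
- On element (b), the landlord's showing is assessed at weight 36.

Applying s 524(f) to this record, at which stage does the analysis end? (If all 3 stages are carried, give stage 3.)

Stage 1 — burden on tenant; standard: a more-likely-than-not showing (weight is at least 52).
    (a): 51 < 52 [not met]
  Stage 1 not carried; the tenant fails its burden.
The analysis ends at Stage 1; the landlord prevails.

stage 1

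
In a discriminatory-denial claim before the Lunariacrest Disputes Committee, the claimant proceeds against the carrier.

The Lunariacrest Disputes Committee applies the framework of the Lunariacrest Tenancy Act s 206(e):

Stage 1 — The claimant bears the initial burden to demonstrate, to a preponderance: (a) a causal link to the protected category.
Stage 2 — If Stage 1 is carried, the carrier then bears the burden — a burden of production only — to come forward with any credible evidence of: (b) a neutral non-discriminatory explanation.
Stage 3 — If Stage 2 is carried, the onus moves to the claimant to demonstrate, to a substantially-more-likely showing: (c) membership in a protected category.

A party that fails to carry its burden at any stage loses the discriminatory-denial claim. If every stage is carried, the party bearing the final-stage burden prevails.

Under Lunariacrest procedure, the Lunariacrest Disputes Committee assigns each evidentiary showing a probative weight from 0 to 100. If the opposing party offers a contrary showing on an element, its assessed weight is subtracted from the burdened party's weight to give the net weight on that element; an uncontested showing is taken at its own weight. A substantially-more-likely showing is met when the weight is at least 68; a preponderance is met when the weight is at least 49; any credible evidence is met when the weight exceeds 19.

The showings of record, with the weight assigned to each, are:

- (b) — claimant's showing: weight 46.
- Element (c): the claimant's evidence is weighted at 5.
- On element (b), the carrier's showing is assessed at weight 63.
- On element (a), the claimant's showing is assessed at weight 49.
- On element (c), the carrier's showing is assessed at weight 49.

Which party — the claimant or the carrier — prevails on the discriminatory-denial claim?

At Stage 1 the claimant must meet a preponderance (weight is at least 49): on (a) the weight is 49, ≥ 49, so (a) meets the standard.
  The claimant carries Stage 1; the carrier now bears the burden.
At Stage 2 the carrier must meet any credible evidence (weight exceeds 19): on (b) the weight is 63 less the opposing 46 gives net 17, ≤ 19, so (b) does not meet the standard.
  The carrier does not carry Stage 2.
The claimant prevails.

claimant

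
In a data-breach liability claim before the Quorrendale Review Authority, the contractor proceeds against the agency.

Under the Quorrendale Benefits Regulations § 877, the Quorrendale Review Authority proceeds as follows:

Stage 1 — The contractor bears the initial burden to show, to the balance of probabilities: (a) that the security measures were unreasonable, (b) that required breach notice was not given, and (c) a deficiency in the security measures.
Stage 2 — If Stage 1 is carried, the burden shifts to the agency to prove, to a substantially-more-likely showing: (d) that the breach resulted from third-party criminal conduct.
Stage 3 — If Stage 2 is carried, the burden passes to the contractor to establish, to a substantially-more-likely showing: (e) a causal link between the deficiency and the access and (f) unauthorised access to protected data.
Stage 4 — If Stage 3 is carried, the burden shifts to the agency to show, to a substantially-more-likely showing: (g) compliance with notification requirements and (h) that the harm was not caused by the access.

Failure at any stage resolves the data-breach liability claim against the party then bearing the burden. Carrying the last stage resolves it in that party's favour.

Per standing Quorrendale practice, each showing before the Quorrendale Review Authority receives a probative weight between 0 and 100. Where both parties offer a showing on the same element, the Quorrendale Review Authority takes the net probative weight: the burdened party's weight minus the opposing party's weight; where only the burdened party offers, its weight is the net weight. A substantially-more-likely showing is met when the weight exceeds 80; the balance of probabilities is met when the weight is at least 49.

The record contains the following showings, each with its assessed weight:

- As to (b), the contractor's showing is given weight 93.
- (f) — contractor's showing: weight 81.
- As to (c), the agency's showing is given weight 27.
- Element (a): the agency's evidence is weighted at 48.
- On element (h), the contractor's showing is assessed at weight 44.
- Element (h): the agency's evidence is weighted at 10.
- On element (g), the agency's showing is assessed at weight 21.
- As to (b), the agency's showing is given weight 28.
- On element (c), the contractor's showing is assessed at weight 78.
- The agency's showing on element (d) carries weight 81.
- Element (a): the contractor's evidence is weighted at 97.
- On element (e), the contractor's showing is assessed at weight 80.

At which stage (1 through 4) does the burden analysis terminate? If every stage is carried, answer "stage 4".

stage 3

Stage 1 (contractor, the balance of probabilities, weight is at least 49): (a) net 97−48=49 ≥ 49 — meets; (b) net 93−28=65 ≥ 49 — meets; (c) net 78−27=51 ≥ 49 — meets.
  All elements met. The burden passes to the agency.
Stage 2 (agency, a substantially-more-likely showing, weight exceeds 80): (d) 81 > 80 — meets.
  Stage 2 carried; the burden shifts to the contractor.
Stage 3 (contractor, a substantially-more-likely showing, weight exceeds 80): (e) 80 ≤ 80 — fails; (f) 81 > 80 — meets.
  The contractor does not carry Stage 3.
The analysis ends at Stage 3; the agency prevails.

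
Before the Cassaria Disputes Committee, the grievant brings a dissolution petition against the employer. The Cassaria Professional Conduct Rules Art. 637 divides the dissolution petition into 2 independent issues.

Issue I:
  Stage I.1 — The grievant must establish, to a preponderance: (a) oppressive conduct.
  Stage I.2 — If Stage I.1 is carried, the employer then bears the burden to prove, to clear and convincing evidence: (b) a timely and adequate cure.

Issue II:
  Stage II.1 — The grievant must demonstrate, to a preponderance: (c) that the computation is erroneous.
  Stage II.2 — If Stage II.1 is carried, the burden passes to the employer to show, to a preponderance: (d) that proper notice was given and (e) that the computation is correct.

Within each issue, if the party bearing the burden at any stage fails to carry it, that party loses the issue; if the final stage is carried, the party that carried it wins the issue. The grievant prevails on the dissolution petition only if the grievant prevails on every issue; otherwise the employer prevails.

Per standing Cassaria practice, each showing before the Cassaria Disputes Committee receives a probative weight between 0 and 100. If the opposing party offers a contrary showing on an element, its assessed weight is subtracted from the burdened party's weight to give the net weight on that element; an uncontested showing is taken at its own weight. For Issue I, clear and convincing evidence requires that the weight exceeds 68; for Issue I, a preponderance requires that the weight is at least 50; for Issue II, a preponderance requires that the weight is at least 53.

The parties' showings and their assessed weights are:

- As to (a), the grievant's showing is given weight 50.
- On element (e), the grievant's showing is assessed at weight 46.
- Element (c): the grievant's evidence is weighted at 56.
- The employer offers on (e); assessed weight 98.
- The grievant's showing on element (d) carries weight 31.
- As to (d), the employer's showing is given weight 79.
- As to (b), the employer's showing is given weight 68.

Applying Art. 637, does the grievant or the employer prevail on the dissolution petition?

— Issue I —
Stage I.1 — burden on grievant; standard: a preponderance (weight is at least 50).
    (a): 50 ≥ 50 [met]
  The grievant carries Stage I.1; the employer now bears the burden.
Stage I.2 — burden on employer; standard: clear and convincing evidence (weight exceeds 68).
    (b): 68 ≤ 68 [not met]
  Not every element is met, so the employer fails to carry Stage I.2.
The grievant prevails on this issue.
— Issue II —
Stage II.1 — burden on grievant; standard: a preponderance (weight is at least 53).
    (c): 56 ≥ 53 [met]
  The grievant carries Stage II.1; the employer now bears the burden.
Stage II.2 — burden on employer; standard: a preponderance (weight is at least 53).
    (d): 79 − 31 = 48 < 53 [not met]
    (e): 98 − 46 = 52 < 53 [not met]
  Stage II.2 not carried; the employer fails its burden.
The analysis ends at Stage II.2; the grievant prevails on this issue.
Per-issue: Issue I → grievant; Issue II → grievant. The grievant must prevail on every issue; overall, the grievant prevails.

grievant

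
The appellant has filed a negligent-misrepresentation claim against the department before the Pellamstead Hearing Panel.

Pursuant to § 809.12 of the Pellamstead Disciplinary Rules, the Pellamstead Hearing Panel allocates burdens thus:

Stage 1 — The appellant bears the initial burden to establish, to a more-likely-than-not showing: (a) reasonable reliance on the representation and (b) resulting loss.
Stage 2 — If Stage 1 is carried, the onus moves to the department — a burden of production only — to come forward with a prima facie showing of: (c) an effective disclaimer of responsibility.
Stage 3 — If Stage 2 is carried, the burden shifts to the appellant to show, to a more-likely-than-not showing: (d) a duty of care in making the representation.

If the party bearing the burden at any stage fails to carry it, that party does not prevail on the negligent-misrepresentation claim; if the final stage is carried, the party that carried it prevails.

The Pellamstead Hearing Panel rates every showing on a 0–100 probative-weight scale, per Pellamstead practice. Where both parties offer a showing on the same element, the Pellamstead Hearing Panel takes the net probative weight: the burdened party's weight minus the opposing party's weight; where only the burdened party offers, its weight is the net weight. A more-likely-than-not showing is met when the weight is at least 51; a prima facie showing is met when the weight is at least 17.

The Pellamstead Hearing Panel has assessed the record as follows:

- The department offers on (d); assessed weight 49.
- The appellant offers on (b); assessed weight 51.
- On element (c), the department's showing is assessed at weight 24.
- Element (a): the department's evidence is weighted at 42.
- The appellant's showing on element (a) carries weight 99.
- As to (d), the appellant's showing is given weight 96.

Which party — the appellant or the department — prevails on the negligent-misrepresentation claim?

department

Stage 1 — burden on appellant; standard: a more-likely-than-not showing (weight is at least 51).
    (a): 99 − 42 = 57 ≥ 51 [met]
    (b): 51 ≥ 51 [met]
  The appellant carries Stage 1; the department now bears the burden.
Stage 2 — burden on department; standard: a prima facie showing (weight is at least 17).
    (c): 24 ≥ 17 [met]
  All elements met. The burden passes to the appellant.
Stage 3 — burden on appellant; standard: a more-likely-than-not showing (weight is at least 51).
    (d): 96 − 49 = 47 < 51 [not met]
  The appellant does not carry Stage 3.
The analysis ends at Stage 3; the department prevails.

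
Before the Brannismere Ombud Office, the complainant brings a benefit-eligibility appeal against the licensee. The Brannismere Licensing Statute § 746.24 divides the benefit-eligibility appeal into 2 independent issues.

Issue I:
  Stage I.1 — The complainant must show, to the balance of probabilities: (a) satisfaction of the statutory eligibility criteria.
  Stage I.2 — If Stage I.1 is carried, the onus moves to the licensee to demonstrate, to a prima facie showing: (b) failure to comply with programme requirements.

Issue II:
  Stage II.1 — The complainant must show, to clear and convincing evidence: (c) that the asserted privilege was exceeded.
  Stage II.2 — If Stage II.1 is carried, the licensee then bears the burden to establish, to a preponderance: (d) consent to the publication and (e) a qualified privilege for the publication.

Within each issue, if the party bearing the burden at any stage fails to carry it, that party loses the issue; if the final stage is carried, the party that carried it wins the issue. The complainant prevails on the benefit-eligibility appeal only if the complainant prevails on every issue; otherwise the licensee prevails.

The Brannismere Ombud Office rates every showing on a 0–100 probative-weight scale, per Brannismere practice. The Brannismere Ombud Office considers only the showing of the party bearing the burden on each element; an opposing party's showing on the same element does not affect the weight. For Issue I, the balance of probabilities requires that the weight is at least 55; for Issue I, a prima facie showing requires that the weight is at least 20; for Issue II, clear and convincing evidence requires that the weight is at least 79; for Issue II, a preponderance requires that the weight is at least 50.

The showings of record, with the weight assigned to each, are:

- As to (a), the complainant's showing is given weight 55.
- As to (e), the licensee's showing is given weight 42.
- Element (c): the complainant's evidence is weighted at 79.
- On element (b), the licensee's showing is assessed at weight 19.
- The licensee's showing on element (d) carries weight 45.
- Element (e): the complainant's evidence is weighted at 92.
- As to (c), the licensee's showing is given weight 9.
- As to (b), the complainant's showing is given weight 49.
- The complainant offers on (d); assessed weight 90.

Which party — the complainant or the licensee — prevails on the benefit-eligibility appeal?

— Issue I —
Stage I.1 (complainant, the balance of probabilities, weight is at least 55): (a) 55 ≥ 55 — meets.
  Stage I.1 carried; the burden shifts to the licensee.
Stage I.2 (licensee, a prima facie showing, weight is at least 20): (b) 19 (complainant's 49 disregarded) < 20 — fails.
  The licensee does not carry Stage I.2.
The complainant prevails on this issue.
— Issue II —
Stage II.1 — burden on complainant; standard: clear and convincing evidence (weight is at least 79).
    (c): 79 (licensee's 9 disregarded) ≥ 79 [met]
  Stage II.1 carried; the burden shifts to the licensee.
Stage II.2 — burden on licensee; standard: a preponderance (weight is at least 50).
    (d): 45 (complainant's 90 disregarded) < 50 [not met]
    (e): 42 (complainant's 92 disregarded) < 50 [not met]
  Stage II.2 not carried; the licensee fails its burden.
The complainant prevails on this issue.
Per-issue: Issue I → complainant; Issue II → complainant. The complainant must prevail on every issue; overall, the complainant prevails.

complainant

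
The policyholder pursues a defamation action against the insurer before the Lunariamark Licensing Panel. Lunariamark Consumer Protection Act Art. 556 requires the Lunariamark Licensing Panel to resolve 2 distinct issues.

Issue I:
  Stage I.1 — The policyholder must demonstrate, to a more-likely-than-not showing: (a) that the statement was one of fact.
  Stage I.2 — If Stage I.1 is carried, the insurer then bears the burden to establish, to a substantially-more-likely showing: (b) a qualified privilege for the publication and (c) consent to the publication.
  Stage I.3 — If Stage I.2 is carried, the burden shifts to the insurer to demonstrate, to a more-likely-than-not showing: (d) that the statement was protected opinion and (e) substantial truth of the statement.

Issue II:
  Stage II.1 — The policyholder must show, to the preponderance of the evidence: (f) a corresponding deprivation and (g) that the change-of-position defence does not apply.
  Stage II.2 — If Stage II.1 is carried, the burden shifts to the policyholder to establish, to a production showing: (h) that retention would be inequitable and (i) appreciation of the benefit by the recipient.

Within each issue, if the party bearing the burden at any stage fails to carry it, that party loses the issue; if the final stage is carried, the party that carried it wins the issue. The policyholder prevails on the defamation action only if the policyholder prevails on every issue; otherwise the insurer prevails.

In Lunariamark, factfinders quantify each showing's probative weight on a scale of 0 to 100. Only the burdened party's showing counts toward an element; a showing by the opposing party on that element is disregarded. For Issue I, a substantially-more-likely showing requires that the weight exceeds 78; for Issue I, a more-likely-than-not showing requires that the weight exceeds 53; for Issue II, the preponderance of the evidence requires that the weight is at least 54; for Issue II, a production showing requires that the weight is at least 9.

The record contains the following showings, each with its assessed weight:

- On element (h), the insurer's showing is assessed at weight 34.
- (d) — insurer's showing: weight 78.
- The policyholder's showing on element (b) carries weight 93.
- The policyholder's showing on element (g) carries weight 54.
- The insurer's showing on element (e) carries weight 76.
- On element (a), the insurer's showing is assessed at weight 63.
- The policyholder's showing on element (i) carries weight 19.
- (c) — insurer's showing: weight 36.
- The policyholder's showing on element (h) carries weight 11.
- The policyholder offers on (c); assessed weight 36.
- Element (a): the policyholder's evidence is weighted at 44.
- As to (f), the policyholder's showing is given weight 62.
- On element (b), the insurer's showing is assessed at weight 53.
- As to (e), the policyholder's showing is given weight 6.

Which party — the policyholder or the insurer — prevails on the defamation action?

— Issue I —
Stage I.1 (policyholder, a more-likely-than-not showing, weight exceeds 53): (a) 44 (insurer's 63 disregarded) ≤ 53 — fails.
  Stage I.1 not carried; the policyholder fails its burden.
So the insurer prevails on this issue.
— Issue II —
Stage II.1 (policyholder, the preponderance of the evidence, weight is at least 54): (f) 62 ≥ 54 — meets; (g) 54 ≥ 54 — meets.
  Stage II.1 carried; the burden remains with the policyholder.
Stage II.2 (policyholder, a production showing, weight is at least 9): (h) 11 (insurer's 34 disregarded) ≥ 9 — meets; (i) 19 ≥ 9 — meets.
  Stage II.2 carried; the final stage is satisfied.
All stages carried — the policyholder prevails on this issue.
Per-issue: Issue I → insurer; Issue II → policyholder. The policyholder must prevail on every issue; overall, the insurer prevails.

insurer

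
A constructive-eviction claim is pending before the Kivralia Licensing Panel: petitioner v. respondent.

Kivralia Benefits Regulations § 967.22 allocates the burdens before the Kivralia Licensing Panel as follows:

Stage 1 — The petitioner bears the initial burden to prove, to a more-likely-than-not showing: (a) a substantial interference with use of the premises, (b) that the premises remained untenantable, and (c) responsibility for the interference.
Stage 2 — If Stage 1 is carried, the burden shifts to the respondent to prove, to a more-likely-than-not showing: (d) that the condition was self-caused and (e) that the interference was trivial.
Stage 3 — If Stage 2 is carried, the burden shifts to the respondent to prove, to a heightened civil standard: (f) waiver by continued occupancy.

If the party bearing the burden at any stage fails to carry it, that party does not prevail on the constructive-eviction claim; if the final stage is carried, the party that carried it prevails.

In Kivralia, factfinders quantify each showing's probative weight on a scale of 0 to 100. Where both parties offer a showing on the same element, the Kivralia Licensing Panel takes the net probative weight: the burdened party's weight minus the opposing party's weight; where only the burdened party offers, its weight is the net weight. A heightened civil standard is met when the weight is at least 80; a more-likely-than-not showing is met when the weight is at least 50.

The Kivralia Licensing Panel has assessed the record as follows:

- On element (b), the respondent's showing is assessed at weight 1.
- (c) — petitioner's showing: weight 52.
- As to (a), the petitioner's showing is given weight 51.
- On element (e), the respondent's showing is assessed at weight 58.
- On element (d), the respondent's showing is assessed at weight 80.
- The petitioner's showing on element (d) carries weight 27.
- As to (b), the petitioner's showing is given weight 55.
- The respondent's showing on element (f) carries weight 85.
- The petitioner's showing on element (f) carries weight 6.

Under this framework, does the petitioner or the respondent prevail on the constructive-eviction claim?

Stage 1 — burden on petitioner; standard: a more-likely-than-not showing (weight is at least 50).
    (a): 51 ≥ 50 [met]
    (b): 55 − 1 = 54 ≥ 50 [met]
    (c): 52 ≥ 50 [met]
  Stage 1 is satisfied; the onus moves to the respondent.
Stage 2 — burden on respondent; standard: a more-likely-than-not showing (weight is at least 50).
    (d): 80 − 27 = 53 ≥ 50 [met]
    (e): 58 ≥ 50 [met]
  Stage 2 is satisfied; the respondent continues to bear the burden.
Stage 3 — burden on respondent; standard: a heightened civil standard (weight is at least 80).
    (f): 85 − 6 = 79 < 80 [not met]
  Stage 3 not carried; the respondent fails its burden.
The petitioner prevails.

petitioner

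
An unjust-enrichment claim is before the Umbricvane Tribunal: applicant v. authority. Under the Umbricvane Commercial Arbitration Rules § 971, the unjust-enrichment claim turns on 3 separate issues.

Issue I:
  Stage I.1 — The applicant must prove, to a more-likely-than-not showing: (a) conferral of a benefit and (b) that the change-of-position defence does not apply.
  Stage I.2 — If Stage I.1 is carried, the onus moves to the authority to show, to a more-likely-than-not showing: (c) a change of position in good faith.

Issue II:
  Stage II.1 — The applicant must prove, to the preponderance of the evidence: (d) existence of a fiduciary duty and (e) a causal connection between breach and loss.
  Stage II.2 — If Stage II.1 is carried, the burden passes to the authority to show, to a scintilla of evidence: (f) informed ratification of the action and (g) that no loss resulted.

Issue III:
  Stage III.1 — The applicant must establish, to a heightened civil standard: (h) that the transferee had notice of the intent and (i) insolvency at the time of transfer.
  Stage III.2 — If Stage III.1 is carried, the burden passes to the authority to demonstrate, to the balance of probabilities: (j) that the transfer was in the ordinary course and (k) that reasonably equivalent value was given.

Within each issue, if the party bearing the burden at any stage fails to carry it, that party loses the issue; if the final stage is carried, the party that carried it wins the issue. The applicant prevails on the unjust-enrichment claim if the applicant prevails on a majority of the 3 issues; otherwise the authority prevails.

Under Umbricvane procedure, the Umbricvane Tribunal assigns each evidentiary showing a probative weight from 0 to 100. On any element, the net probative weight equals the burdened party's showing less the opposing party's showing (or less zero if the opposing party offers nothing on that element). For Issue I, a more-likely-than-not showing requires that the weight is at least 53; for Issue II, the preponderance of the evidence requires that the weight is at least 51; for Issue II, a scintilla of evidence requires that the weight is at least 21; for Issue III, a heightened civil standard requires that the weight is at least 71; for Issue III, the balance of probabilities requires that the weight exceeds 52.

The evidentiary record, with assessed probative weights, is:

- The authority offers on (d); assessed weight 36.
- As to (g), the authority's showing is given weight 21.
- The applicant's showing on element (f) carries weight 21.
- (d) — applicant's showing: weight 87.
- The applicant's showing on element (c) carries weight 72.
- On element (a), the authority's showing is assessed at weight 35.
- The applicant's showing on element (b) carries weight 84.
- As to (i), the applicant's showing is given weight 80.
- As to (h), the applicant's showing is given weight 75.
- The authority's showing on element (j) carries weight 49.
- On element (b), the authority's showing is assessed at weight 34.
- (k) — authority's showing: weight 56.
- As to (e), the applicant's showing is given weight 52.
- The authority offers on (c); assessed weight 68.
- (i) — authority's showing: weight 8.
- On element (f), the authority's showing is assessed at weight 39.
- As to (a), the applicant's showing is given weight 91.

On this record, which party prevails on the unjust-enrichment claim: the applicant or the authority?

applicant

— Issue I —
Stage I.1 — burden on applicant; standard: a more-likely-than-not showing (weight is at least 53).
    (a): 91 − 35 = 56 ≥ 53 [met]
    (b): 84 − 34 = 50 < 53 [not met]
  Stage I.1 not carried; the applicant fails its burden.
The analysis ends at Stage I.1; the authority prevails on this issue.
— Issue II —
Stage II.1 (applicant, the preponderance of the evidence, weight is at least 51): (d) net 87−36=51 ≥ 51 — meets; (e) 52 ≥ 51 — meets.
  Stage II.1 is satisfied; the onus moves to the authority.
Stage II.2 (authority, a scintilla of evidence, weight is at least 21): (f) net 39−21=18 < 21 — fails; (g) 21 ≥ 21 — meets.
  The authority does not carry Stage II.2.
So the applicant prevails on this issue.
— Issue III —
Stage III.1 — burden on applicant; standard: a heightened civil standard (weight is at least 71).
    (h): 75 ≥ 71 [met]
    (i): 80 − 8 = 72 ≥ 71 [met]
  All elements met. The burden passes to the authority.
Stage III.2 — burden on authority; standard: the balance of probabilities (weight exceeds 52).
    (j): 49 ≤ 52 [not met]
    (k): 56 > 52 [met]
  The authority does not carry Stage III.2.
The applicant prevails on this issue.
Per-issue: Issue I → authority; Issue II → applicant; Issue III → applicant. The applicant must prevail on a majority of issues; overall, the applicant prevails.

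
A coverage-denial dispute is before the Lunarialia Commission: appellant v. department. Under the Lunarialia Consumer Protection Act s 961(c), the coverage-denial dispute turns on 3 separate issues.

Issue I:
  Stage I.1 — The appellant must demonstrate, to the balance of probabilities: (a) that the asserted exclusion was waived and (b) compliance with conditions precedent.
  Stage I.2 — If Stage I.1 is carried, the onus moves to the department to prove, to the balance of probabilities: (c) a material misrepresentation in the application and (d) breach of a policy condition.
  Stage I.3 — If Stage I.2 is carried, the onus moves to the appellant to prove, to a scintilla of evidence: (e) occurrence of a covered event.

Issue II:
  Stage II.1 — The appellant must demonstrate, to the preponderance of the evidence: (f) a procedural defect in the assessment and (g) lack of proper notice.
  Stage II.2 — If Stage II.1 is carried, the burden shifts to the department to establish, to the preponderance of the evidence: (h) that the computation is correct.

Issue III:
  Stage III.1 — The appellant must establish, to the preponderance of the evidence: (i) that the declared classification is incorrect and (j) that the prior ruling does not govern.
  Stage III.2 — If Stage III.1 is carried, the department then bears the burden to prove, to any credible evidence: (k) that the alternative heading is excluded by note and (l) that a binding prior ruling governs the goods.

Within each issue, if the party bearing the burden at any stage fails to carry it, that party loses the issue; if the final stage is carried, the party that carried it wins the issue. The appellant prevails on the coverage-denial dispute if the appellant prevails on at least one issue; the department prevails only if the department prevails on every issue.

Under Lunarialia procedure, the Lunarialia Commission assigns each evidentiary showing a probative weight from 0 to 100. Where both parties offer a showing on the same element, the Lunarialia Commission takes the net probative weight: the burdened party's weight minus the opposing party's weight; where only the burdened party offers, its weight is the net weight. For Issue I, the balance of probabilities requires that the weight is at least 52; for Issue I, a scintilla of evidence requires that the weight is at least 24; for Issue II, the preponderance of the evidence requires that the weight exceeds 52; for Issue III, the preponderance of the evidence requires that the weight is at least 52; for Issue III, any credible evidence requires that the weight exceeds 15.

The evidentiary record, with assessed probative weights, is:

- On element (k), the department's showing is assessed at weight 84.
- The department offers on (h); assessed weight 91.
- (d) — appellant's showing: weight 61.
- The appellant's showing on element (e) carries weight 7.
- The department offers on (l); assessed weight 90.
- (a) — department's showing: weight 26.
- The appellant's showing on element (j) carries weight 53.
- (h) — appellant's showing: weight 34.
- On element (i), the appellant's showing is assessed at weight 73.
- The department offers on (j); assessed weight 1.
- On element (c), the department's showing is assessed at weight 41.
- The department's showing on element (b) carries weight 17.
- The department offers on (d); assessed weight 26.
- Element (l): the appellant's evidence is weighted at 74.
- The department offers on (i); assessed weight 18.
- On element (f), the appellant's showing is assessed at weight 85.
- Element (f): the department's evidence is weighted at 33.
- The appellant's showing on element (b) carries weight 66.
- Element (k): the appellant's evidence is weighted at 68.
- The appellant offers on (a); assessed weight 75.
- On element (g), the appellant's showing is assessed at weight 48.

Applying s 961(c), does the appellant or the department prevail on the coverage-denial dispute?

— Issue I —
Stage I.1 — burden on appellant; standard: the balance of probabilities (weight is at least 52).
    (a): 75 − 26 = 49 < 52 [not met]
    (b): 66 − 17 = 49 < 52 [not met]
  Not every element is met, so the appellant fails to carry Stage I.1.
So the department prevails on this issue.
— Issue II —
Stage II.1 — burden on appellant; standard: the preponderance of the evidence (weight exceeds 52).
    (f): 85 − 33 = 52 ≤ 52 [not met]
    (g): 48 ≤ 52 [not met]
  Stage II.1 not carried; the appellant fails its burden.
The analysis ends at Stage II.1; the department prevails on this issue.
— Issue III —
At Stage III.1 the appellant must meet the preponderance of the evidence (weight is at least 52): on (i) the weight is 73 less the opposing 18 gives net 55, ≥ 52, so (i) meets the standard; on (j) the weight is 53 less the opposing 1 gives net 52, which does reach 52, so (j) meets the standard.
  The appellant carries Stage III.1; the department now bears the burden.
At Stage III.2 the department must meet any credible evidence (weight exceeds 15): on (k) the weight is 84 less the opposing 68 gives net 16, > 15, so (k) meets the standard; on (l) the weight is 90 less the opposing 74 gives net 16, which does exceed 15, so (l) meets the standard.
  All elements met at the final stage.
All stages carried — the department prevails on this issue.
Per-issue: Issue I → department; Issue II → department; Issue III → department. The appellant must prevail on at least one issue; overall, the department prevails.

department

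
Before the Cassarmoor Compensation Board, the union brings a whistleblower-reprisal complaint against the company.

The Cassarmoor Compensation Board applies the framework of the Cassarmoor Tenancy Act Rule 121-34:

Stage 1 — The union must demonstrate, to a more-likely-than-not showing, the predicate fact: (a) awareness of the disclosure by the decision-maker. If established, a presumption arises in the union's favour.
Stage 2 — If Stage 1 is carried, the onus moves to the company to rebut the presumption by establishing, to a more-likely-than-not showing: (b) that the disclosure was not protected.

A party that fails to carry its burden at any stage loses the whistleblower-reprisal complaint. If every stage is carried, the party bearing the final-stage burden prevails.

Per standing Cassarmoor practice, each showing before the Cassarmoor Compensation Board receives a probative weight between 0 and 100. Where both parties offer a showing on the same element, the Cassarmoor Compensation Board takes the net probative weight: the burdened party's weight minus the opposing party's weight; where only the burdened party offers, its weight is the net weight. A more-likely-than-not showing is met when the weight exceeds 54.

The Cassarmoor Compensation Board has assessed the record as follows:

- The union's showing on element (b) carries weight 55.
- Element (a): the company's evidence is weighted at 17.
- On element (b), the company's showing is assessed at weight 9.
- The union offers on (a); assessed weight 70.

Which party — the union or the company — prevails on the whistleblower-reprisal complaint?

Stage 1 — burden on union; standard: a more-likely-than-not showing (weight exceeds 54).
    (a): 70 − 17 = 53 ≤ 54 [not met]
  Not every element is met, so the union fails to carry Stage 1.
The analysis ends at Stage 1; the company prevails.

company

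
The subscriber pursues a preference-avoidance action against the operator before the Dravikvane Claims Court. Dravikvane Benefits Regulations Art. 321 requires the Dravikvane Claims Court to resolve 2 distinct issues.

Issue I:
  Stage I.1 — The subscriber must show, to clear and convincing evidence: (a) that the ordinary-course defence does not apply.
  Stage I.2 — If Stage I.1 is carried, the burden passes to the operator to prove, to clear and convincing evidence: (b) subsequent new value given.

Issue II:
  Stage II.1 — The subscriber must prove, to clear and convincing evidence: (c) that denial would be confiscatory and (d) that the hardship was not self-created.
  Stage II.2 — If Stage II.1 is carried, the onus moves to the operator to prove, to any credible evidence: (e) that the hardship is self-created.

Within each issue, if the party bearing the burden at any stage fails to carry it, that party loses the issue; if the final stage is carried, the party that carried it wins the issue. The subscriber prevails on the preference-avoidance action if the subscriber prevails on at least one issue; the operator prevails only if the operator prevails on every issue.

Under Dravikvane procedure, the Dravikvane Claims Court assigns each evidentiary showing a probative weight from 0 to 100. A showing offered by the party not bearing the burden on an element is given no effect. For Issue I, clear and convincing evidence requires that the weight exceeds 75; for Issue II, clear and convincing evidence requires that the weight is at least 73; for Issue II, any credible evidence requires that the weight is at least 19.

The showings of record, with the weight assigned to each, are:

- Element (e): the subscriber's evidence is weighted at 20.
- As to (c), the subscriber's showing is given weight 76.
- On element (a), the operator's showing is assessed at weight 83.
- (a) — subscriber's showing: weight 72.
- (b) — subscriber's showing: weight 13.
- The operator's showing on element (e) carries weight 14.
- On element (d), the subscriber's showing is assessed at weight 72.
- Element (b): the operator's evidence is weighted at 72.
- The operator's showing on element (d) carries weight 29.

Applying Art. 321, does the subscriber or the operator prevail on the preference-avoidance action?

operator

— Issue I —
Stage I.1 (subscriber, clear and convincing evidence, weight exceeds 75): (a) 72 (operator's 83 disregarded) ≤ 75 — fails.
  Stage I.1 not carried; the subscriber fails its burden.
The operator prevails on this issue.
— Issue II —
At Stage II.1 the subscriber must meet clear and convincing evidence (weight is at least 73): on (c) the weight is 76, ≥ 73, so (c) meets the standard; on (d) the weight is 72 (the operator's 29 is given no effect), which does not reach 73, so (d) does not meet the standard.
  Stage II.1 not carried; the subscriber fails its burden.
So the operator prevails on this issue.
Per-issue: Issue I → operator; Issue II → operator. The subscriber must prevail on at least one issue; overall, the operator prevails.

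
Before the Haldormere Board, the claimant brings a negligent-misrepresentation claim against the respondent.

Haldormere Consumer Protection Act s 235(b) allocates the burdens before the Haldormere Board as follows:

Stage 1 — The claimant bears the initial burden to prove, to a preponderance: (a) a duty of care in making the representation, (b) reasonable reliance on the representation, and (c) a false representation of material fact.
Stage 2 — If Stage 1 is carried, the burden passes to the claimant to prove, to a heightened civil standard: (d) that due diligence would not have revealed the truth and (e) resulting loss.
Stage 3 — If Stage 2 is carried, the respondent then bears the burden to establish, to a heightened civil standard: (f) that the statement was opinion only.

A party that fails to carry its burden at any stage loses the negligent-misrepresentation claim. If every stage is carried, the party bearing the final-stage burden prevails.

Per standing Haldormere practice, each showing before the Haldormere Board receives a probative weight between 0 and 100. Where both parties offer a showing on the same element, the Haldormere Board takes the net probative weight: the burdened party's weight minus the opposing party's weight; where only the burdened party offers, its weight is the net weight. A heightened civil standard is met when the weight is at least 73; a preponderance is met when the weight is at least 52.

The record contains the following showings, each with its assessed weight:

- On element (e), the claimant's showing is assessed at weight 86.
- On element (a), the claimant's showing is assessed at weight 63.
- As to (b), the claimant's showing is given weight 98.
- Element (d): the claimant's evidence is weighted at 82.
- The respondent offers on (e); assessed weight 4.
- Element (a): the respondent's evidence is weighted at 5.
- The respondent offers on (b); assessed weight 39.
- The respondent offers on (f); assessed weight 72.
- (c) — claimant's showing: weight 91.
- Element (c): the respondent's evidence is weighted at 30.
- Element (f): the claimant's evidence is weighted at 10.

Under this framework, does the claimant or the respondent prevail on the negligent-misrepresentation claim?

At Stage 1 the claimant must meet a preponderance (weight is at least 52): on (a) the weight is 63 less the opposing 5 gives net 58, which does reach 52, so (a) meets the standard; on (b) the weight is 98 less the opposing 39 gives net 59, which does reach 52, so (b) meets the standard; on (c) the weight is 91 less the opposing 30 gives net 61, which does reach 52, so (c) meets the standard.
  All elements met. The claimant retains the burden for Stage 2.
At Stage 2 the claimant must meet a heightened civil standard (weight is at least 73): on (d) the weight is 82, which does reach 73, so (d) meets the standard; on (e) the weight is 86 less the opposing 4 gives net 82, ≥ 73, so (e) meets the standard.
  Stage 2 is satisfied; the onus moves to the respondent.
At Stage 3 the respondent must meet a heightened civil standard (weight is at least 73): on (f) the weight is 72 less the opposing 10 gives net 62, which does not reach 73, so (f) does not meet the standard.
  Stage 3 not carried; the respondent fails its burden.
The analysis ends at Stage 3; the claimant prevails.

claimant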